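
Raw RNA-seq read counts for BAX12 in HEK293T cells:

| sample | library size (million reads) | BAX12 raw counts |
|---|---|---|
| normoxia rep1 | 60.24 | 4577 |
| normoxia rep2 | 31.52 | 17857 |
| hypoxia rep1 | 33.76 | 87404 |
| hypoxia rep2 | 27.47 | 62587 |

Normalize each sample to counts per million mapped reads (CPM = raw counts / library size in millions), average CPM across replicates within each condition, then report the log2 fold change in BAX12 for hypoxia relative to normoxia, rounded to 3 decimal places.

2.921

CPM(normoxia rep1) = 4577 / 60.24 = 75.9794
CPM(normoxia rep2) = 17857 / 31.52 = 566.5292
CPM(hypoxia rep1) = 87404 / 33.76 = 2588.9810
CPM(hypoxia rep2) = 62587 / 27.47 = 2278.3764
mean CPM(normoxia) = 321.2543; mean CPM(hypoxia) = 2433.6787
Fold change = 2433.6787 / 321.2543 = 7.57555
log2(7.57555) = 2.9214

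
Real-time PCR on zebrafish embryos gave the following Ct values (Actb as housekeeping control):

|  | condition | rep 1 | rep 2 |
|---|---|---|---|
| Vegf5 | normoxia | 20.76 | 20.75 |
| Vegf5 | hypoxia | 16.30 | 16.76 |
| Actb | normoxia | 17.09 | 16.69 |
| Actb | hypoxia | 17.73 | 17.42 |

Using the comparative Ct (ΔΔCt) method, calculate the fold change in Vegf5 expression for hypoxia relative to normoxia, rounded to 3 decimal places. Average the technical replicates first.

30.065

Mean Ct: Vegf5 normoxia 20.755; Vegf5 hypoxia 16.530; Actb normoxia 16.890; Actb hypoxia 17.575
ΔCt(normoxia) = 20.755 − 16.890 = 3.865
ΔCt(hypoxia) = 16.530 − 17.575 = -1.045
ΔΔCt = -1.045 − 3.865 = -4.910
Fold change = 2^(−(-4.910)) = 2^4.910 = 30.0647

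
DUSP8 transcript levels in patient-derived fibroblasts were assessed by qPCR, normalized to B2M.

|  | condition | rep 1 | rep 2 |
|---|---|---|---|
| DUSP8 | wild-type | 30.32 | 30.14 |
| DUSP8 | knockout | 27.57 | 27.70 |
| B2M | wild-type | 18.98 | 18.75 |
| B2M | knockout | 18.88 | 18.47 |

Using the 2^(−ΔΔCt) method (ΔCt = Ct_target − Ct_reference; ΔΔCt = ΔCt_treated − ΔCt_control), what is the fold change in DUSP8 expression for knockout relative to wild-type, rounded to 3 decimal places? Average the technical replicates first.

5.296

Mean Ct: DUSP8 wild-type 30.230; DUSP8 knockout 27.635; B2M wild-type 18.865; B2M knockout 18.675
ΔCt(wild-type) = 30.230 − 18.865 = 11.365
ΔCt(knockout) = 27.635 − 18.675 = 8.960
ΔΔCt = 8.960 − 11.365 = -2.405
Fold change = 2^(−(-2.405)) = 2^2.405 = 5.2964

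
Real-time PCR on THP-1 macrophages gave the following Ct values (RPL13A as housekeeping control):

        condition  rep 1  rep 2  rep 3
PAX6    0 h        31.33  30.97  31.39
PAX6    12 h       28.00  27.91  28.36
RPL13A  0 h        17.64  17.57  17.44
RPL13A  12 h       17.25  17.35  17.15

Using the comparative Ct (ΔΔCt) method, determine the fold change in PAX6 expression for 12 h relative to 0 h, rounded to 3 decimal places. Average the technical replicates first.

7.160

Mean Ct: PAX6 0 h 31.230; PAX6 12 h 28.090; RPL13A 0 h 17.550; RPL13A 12 h 17.250
ΔCt(0 h) = 31.230 − 17.550 = 13.680
ΔCt(12 h) = 28.090 − 17.250 = 10.840
ΔΔCt = 10.840 − 13.680 = -2.840
Fold change = 2^(−(-2.840)) = 2^2.840 = 7.1602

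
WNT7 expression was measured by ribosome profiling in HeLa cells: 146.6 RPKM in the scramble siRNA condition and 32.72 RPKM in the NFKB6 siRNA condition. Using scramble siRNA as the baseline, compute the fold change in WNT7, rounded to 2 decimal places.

0.22

Fold change = 32.72 / 146.6 = 0.223
WNT7 is downregulated.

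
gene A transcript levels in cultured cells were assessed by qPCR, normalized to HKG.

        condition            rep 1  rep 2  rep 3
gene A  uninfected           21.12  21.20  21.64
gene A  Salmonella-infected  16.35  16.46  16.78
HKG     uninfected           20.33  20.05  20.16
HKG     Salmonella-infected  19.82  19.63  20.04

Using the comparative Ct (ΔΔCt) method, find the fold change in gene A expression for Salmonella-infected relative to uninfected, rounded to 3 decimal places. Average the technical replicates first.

21.706

Mean Ct: gene A uninfected 21.320; gene A Salmonella-infected 16.530; HKG uninfected 20.180; HKG Salmonella-infected 19.830
ΔCt(uninfected) = 21.320 − 20.180 = 1.140
ΔCt(Salmonella-infected) = 16.530 − 19.830 = -3.300
ΔΔCt = -3.300 − 1.140 = -4.440
Fold change = 2^(−(-4.440)) = 2^4.440 = 21.7057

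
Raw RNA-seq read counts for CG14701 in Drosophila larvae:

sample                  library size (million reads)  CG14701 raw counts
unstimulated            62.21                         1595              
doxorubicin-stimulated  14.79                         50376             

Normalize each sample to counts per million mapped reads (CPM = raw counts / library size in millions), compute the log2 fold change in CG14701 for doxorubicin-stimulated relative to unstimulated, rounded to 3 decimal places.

7.054

CPM(unstimulated) = 1595 / 62.21 = 25.6390
CPM(doxorubicin-stimulated) = 50376 / 14.79 = 3406.0852
Fold change = 3406.0852 / 25.6390 = 132.84800
log2(132.84800) = 7.0536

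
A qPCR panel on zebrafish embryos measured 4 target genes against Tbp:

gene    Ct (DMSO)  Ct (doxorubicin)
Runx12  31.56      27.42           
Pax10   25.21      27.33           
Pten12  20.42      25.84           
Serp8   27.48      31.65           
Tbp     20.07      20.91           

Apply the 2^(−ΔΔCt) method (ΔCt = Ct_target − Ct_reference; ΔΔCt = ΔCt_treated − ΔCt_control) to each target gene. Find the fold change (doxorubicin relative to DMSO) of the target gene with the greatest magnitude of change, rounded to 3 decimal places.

31.559

Runx12: ΔΔCt = (27.42−20.91) − (31.56−20.07) = 6.51 − 11.49 = -4.98; fold change = 2^4.98 = 31.559
Pax10: ΔΔCt = (27.33−20.91) − (25.21−20.07) = 6.42 − 5.14 = 1.28; fold change = 2^-1.28 = 0.412
Pten12: ΔΔCt = (25.84−20.91) − (20.42−20.07) = 4.93 − 0.35 = 4.58; fold change = 2^-4.58 = 0.042
Serp8: ΔΔCt = (31.65−20.91) − (27.48−20.07) = 10.74 − 7.41 = 3.33; fold change = 2^-3.33 = 0.099
Runx12 has the largest |ΔΔCt| = 4.98.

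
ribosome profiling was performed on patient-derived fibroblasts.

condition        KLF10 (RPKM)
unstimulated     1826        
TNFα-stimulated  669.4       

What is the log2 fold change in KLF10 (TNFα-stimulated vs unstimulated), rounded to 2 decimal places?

Fold change = 669.4 / 1826 = 0.3666
log2(0.3666) = -1.448

-1.45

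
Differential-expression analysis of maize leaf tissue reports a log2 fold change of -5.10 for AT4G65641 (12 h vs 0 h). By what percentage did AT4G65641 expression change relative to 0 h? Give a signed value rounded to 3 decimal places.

Fold change = 2^(-5.10) = 0.0292
Percent change = (FC − 1) × 100% = (0.0292 − 1) × 100 = -97.084%

-97.084%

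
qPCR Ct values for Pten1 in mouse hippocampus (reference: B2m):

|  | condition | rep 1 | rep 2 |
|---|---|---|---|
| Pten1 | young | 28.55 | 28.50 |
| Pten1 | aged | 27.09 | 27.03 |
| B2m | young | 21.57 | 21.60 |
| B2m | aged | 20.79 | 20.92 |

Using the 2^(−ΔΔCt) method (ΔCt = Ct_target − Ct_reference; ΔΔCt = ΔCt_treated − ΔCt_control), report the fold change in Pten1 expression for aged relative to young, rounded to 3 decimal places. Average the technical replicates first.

1.664

Mean Ct: Pten1 young 28.525; Pten1 aged 27.060; B2m young 21.585; B2m aged 20.855
ΔCt(young) = 28.525 − 21.585 = 6.940
ΔCt(aged) = 27.060 − 20.855 = 6.205
ΔΔCt = 6.205 − 6.940 = -0.735
Fold change = 2^(−(-0.735)) = 2^0.735 = 1.6644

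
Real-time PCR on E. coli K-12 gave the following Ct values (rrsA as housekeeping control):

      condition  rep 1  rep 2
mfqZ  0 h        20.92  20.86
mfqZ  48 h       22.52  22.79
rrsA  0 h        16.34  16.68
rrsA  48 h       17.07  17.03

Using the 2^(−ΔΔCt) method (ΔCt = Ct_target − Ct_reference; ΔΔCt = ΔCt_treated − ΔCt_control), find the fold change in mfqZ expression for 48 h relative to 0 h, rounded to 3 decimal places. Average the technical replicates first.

0.428

Mean Ct: mfqZ 0 h 20.890; mfqZ 48 h 22.655; rrsA 0 h 16.510; rrsA 48 h 17.050
ΔCt(0 h) = 20.890 − 16.510 = 4.380
ΔCt(48 h) = 22.655 − 17.050 = 5.605
ΔΔCt = 5.605 − 4.380 = 1.225
Fold change = 2^(−1.225) = 0.4278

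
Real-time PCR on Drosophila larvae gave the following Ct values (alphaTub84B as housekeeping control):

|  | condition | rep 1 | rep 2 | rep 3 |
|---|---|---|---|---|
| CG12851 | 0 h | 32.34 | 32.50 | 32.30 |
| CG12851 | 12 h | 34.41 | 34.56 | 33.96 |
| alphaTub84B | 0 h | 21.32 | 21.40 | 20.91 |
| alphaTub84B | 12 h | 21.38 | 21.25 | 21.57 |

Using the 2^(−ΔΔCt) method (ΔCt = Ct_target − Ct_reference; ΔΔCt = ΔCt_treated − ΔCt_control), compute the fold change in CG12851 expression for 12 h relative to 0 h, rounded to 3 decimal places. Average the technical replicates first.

0.299

Mean Ct: CG12851 0 h 32.380; CG12851 12 h 34.310; alphaTub84B 0 h 21.210; alphaTub84B 12 h 21.400
ΔCt(0 h) = 32.380 − 21.210 = 11.170
ΔCt(12 h) = 34.310 − 21.400 = 12.910
ΔΔCt = 12.910 − 11.170 = 1.740
Fold change = 2^(−1.740) = 0.2994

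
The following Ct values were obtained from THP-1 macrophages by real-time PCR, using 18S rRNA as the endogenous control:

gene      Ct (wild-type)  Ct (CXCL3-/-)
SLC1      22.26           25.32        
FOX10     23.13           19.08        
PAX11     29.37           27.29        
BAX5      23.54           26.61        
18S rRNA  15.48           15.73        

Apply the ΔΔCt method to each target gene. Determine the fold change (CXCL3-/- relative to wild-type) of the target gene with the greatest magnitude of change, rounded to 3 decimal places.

SLC1: ΔΔCt = (25.32−15.73) − (22.26−15.48) = 9.59 − 6.78 = 2.81; fold change = 2^-2.81 = 0.143
FOX10: ΔΔCt = (19.08−15.73) − (23.13−15.48) = 3.35 − 7.65 = -4.30; fold change = 2^4.30 = 19.698
PAX11: ΔΔCt = (27.29−15.73) − (29.37−15.48) = 11.56 − 13.89 = -2.33; fold change = 2^2.33 = 5.028
BAX5: ΔΔCt = (26.61−15.73) − (23.54−15.48) = 10.88 − 8.06 = 2.82; fold change = 2^-2.82 = 0.142
FOX10 has the largest |ΔΔCt| = 4.30.

19.698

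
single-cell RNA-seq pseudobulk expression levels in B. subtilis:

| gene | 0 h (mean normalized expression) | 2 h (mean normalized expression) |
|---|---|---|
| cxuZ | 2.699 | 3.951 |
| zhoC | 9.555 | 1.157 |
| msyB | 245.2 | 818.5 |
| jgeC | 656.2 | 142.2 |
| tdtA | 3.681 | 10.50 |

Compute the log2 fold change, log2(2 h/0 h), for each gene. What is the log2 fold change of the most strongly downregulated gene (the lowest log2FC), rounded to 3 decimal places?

log2(3.951/2.699) = 0.550  (cxuZ)
log2(1.157/9.555) = -3.046  (zhoC)
log2(818.5/245.2) = 1.739  (msyB)
log2(142.2/656.2) = -2.206  (jgeC)
log2(10.50/3.681) = 1.512  (tdtA)
zhoC is most strongly downregulated.

-3.046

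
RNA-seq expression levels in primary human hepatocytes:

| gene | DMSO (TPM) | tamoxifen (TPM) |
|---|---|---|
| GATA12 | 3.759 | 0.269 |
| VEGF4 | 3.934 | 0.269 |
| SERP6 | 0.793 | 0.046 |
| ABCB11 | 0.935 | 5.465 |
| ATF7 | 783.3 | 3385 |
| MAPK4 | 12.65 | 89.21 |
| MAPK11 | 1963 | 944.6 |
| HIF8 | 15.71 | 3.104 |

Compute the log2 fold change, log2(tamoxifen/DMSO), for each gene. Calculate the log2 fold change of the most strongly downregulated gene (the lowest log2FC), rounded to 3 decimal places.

-4.108

log2(0.269/3.759) = -3.805  (GATA12)
log2(0.269/3.934) = -3.870  (VEGF4)
log2(0.046/0.793) = -4.108  (SERP6)
log2(5.465/0.935) = 2.547  (ABCB11)
log2(3385/783.3) = 2.112  (ATF7)
log2(89.21/12.65) = 2.818  (MAPK4)
log2(944.6/1963) = -1.055  (MAPK11)
log2(3.104/15.71) = -2.339  (HIF8)
SERP6 is most strongly downregulated.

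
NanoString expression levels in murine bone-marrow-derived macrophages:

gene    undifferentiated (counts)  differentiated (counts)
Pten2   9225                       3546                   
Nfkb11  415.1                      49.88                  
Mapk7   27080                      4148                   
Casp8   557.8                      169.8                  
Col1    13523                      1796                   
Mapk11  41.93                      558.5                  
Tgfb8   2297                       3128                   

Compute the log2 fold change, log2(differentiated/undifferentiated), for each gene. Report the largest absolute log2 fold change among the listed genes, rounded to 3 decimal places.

log2(3546/9225) = -1.379  (Pten2)
log2(49.88/415.1) = -3.057  (Nfkb11)
log2(4148/27080) = -2.707  (Mapk7)
log2(169.8/557.8) = -1.716  (Casp8)
log2(1796/13523) = -2.913  (Col1)
log2(558.5/41.93) = 3.736  (Mapk11)
log2(3128/2297) = 0.445  (Tgfb8)
The largest magnitude belongs to Mapk11.

3.736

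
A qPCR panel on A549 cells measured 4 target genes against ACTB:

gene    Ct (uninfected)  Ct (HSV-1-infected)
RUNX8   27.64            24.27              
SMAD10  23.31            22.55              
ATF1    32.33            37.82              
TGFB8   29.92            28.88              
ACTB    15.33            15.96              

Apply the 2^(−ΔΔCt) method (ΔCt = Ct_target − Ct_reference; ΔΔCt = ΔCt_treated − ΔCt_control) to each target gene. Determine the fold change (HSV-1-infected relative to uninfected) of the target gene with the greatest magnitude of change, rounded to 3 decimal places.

RUNX8: ΔΔCt = (24.27−15.96) − (27.64−15.33) = 8.31 − 12.31 = -4.00; fold change = 2^4.00 = 16.000
SMAD10: ΔΔCt = (22.55−15.96) − (23.31−15.33) = 6.59 − 7.98 = -1.39; fold change = 2^1.39 = 2.621
ATF1: ΔΔCt = (37.82−15.96) − (32.33−15.33) = 21.86 − 17.00 = 4.86; fold change = 2^-4.86 = 0.034
TGFB8: ΔΔCt = (28.88−15.96) − (29.92−15.33) = 12.92 − 14.59 = -1.67; fold change = 2^1.67 = 3.182
ATF1 has the largest |ΔΔCt| = 4.86.

0.034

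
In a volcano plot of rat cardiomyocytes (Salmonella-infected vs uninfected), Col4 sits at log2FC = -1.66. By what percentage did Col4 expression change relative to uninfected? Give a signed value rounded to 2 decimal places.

-68.36%

Fold change = 2^(-1.66) = 0.3164
Percent change = (FC − 1) × 100% = (0.3164 − 1) × 100 = -68.36%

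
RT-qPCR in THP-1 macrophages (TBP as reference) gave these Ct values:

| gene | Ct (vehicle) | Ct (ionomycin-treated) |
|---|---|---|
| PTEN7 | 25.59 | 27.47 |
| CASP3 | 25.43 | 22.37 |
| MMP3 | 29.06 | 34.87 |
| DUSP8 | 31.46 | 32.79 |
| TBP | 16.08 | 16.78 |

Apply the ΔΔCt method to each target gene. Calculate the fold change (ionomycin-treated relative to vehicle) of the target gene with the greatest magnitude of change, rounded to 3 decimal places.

0.029

PTEN7: ΔΔCt = (27.47−16.78) − (25.59−16.08) = 10.69 − 9.51 = 1.18; fold change = 2^-1.18 = 0.441
CASP3: ΔΔCt = (22.37−16.78) − (25.43−16.08) = 5.59 − 9.35 = -3.76; fold change = 2^3.76 = 13.548
MMP3: ΔΔCt = (34.87−16.78) − (29.06−16.08) = 18.09 − 12.98 = 5.11; fold change = 2^-5.11 = 0.029
DUSP8: ΔΔCt = (32.79−16.78) − (31.46−16.08) = 16.01 − 15.38 = 0.63; fold change = 2^-0.63 = 0.646
MMP3 has the largest |ΔΔCt| = 5.11.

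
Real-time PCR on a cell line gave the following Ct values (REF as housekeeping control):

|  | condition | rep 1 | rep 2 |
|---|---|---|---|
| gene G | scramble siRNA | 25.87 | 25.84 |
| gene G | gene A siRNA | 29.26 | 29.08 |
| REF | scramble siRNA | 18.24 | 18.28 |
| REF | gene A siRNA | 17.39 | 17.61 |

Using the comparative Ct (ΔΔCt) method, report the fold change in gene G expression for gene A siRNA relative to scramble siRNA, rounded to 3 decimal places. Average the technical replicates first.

Mean Ct: gene G scramble siRNA 25.855; gene G gene A siRNA 29.170; REF scramble siRNA 18.260; REF gene A siRNA 17.500
ΔCt(scramble siRNA) = 25.855 − 18.260 = 7.595
ΔCt(gene A siRNA) = 29.170 − 17.500 = 11.670
ΔΔCt = 11.670 − 7.595 = 4.075
Fold change = 2^(−4.075) = 0.0593

0.059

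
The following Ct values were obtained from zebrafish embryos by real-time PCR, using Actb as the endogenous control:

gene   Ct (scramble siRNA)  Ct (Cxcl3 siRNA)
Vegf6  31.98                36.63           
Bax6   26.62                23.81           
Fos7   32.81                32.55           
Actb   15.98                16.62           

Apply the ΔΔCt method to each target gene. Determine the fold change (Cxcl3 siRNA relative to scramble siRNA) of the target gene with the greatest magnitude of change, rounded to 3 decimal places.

Vegf6: ΔΔCt = (36.63−16.62) − (31.98−15.98) = 20.01 − 16.00 = 4.01; fold change = 2^-4.01 = 0.062
Bax6: ΔΔCt = (23.81−16.62) − (26.62−15.98) = 7.19 − 10.64 = -3.45; fold change = 2^3.45 = 10.928
Fos7: ΔΔCt = (32.55−16.62) − (32.81−15.98) = 15.93 − 16.83 = -0.90; fold change = 2^0.90 = 1.866
Vegf6 has the largest |ΔΔCt| = 4.01.

0.062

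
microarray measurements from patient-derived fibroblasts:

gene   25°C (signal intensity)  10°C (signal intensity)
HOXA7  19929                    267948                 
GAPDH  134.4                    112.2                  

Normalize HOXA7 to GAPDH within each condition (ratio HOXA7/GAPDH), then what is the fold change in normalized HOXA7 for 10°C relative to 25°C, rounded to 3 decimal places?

16.105

HOXA7/GAPDH (25°C) = 19929 / 134.4 = 148.28
HOXA7/GAPDH (10°C) = 267948 / 112.2 = 2388.1
Fold change = 2388.1 / 148.28 = 16.1054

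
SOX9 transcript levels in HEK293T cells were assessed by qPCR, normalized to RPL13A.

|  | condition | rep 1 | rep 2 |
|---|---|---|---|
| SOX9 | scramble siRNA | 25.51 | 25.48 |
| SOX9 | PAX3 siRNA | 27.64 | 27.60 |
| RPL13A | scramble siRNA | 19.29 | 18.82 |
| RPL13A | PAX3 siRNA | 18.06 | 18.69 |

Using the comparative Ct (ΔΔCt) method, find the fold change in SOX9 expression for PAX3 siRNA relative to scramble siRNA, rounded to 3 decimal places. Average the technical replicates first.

Mean Ct: SOX9 scramble siRNA 25.495; SOX9 PAX3 siRNA 27.620; RPL13A scramble siRNA 19.055; RPL13A PAX3 siRNA 18.375
ΔCt(scramble siRNA) = 25.495 − 19.055 = 6.440
ΔCt(PAX3 siRNA) = 27.620 − 18.375 = 9.245
ΔΔCt = 9.245 − 6.440 = 2.805
Fold change = 2^(−2.805) = 0.1431

0.143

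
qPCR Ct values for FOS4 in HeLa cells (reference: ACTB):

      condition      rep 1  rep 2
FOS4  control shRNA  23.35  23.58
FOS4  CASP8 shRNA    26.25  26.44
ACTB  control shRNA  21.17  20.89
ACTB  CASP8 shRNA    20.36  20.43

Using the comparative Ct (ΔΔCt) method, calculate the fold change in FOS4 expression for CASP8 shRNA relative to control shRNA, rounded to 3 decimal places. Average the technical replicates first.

Mean Ct: FOS4 control shRNA 23.465; FOS4 CASP8 shRNA 26.345; ACTB control shRNA 21.030; ACTB CASP8 shRNA 20.395
ΔCt(control shRNA) = 23.465 − 21.030 = 2.435
ΔCt(CASP8 shRNA) = 26.345 − 20.395 = 5.950
ΔΔCt = 5.950 − 2.435 = 3.515
Fold change = 2^(−3.515) = 0.0875

0.087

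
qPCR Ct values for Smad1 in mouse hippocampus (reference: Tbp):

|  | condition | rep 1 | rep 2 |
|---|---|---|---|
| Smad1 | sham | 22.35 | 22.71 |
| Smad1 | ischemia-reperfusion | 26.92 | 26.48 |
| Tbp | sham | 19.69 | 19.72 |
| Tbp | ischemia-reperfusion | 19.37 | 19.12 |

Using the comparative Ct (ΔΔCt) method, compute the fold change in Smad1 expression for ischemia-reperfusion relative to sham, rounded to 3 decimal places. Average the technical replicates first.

Mean Ct: Smad1 sham 22.530; Smad1 ischemia-reperfusion 26.700; Tbp sham 19.705; Tbp ischemia-reperfusion 19.245
ΔCt(sham) = 22.530 − 19.705 = 2.825
ΔCt(ischemia-reperfusion) = 26.700 − 19.245 = 7.455
ΔΔCt = 7.455 − 2.825 = 4.630
Fold change = 2^(−4.630) = 0.0404

0.040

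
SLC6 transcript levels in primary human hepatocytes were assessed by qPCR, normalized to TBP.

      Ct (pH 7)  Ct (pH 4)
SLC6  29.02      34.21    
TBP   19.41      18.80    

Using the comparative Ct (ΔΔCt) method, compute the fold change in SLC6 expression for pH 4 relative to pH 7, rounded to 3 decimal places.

0.018

ΔCt(pH 7) = 29.020 − 19.410 = 9.610
ΔCt(pH 4) = 34.210 − 18.800 = 15.410
ΔΔCt = 15.410 − 9.610 = 5.800
Fold change = 2^(−5.800) = 0.0179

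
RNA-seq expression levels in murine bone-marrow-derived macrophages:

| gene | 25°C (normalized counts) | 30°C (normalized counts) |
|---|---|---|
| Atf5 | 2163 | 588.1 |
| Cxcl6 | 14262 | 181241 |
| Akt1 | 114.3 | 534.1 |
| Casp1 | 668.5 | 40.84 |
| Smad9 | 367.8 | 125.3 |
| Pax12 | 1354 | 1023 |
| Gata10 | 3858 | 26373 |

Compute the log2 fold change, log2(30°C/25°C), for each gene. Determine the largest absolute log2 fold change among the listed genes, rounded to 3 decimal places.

log2(588.1/2163) = -1.879  (Atf5)
log2(181241/14262) = 3.668  (Cxcl6)
log2(534.1/114.3) = 2.224  (Akt1)
log2(40.84/668.5) = -4.033  (Casp1)
log2(125.3/367.8) = -1.554  (Smad9)
log2(1023/1354) = -0.404  (Pax12)
log2(26373/3858) = 2.773  (Gata10)
The largest magnitude belongs to Casp1.

4.033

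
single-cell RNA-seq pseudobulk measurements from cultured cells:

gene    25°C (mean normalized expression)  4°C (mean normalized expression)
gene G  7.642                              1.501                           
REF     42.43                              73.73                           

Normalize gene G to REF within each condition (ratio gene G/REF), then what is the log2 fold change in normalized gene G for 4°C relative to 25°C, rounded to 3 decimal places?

-3.145

gene G/REF (25°C) = 7.642 / 42.43 = 0.18011
gene G/REF (4°C) = 1.501 / 73.73 = 0.020358
Fold change = 0.020358 / 0.18011 = 0.1130
log2(0.1130) = -3.1452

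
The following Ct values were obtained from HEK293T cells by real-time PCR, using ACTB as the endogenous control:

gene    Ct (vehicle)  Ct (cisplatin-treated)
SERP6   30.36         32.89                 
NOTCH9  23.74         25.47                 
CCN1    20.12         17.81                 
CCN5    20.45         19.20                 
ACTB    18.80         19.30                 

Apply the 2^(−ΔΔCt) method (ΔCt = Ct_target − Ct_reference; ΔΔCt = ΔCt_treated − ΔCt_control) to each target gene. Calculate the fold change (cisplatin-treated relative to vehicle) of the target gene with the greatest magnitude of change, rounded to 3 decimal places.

7.013

SERP6: ΔΔCt = (32.89−19.30) − (30.36−18.80) = 13.59 − 11.56 = 2.03; fold change = 2^-2.03 = 0.245
NOTCH9: ΔΔCt = (25.47−19.30) − (23.74−18.80) = 6.17 − 4.94 = 1.23; fold change = 2^-1.23 = 0.426
CCN1: ΔΔCt = (17.81−19.30) − (20.12−18.80) = -1.49 − 1.32 = -2.81; fold change = 2^2.81 = 7.013
CCN5: ΔΔCt = (19.20−19.30) − (20.45−18.80) = -0.10 − 1.65 = -1.75; fold change = 2^1.75 = 3.364
CCN1 has the largest |ΔΔCt| = 2.81.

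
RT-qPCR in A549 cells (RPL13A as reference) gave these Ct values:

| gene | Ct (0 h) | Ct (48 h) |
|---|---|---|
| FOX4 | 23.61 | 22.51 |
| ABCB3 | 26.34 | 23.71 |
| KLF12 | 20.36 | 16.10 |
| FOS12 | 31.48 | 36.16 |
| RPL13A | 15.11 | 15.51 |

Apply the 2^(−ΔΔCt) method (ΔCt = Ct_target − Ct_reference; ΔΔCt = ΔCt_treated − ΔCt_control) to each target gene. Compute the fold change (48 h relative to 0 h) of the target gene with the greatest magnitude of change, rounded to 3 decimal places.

FOX4: ΔΔCt = (22.51−15.51) − (23.61−15.11) = 7.00 − 8.50 = -1.50; fold change = 2^1.50 = 2.828
ABCB3: ΔΔCt = (23.71−15.51) − (26.34−15.11) = 8.20 − 11.23 = -3.03; fold change = 2^3.03 = 8.168
KLF12: ΔΔCt = (16.10−15.51) − (20.36−15.11) = 0.59 − 5.25 = -4.66; fold change = 2^4.66 = 25.281
FOS12: ΔΔCt = (36.16−15.51) − (31.48−15.11) = 20.65 − 16.37 = 4.28; fold change = 2^-4.28 = 0.051
KLF12 has the largest |ΔΔCt| = 4.66.

25.281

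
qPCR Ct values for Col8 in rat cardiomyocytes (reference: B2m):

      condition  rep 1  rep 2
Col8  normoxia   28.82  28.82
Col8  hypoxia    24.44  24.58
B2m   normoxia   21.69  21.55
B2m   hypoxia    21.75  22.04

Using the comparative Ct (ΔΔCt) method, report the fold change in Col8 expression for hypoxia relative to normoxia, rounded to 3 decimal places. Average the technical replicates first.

24.001

Mean Ct: Col8 normoxia 28.820; Col8 hypoxia 24.510; B2m normoxia 21.620; B2m hypoxia 21.895
ΔCt(normoxia) = 28.820 − 21.620 = 7.200
ΔCt(hypoxia) = 24.510 − 21.895 = 2.615
ΔΔCt = 2.615 − 7.200 = -4.585
Fold change = 2^(−(-4.585)) = 2^4.585 = 24.0006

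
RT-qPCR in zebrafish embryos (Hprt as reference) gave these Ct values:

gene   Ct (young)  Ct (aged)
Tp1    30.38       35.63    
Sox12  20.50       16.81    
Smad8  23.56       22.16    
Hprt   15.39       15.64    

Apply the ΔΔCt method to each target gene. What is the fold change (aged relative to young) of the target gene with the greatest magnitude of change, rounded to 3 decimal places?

0.031

Tp1: ΔΔCt = (35.63−15.64) − (30.38−15.39) = 19.99 − 14.99 = 5.00; fold change = 2^-5.00 = 0.031
Sox12: ΔΔCt = (16.81−15.64) − (20.50−15.39) = 1.17 − 5.11 = -3.94; fold change = 2^3.94 = 15.348
Smad8: ΔΔCt = (22.16−15.64) − (23.56−15.39) = 6.52 − 8.17 = -1.65; fold change = 2^1.65 = 3.138
Tp1 has the largest |ΔΔCt| = 5.00.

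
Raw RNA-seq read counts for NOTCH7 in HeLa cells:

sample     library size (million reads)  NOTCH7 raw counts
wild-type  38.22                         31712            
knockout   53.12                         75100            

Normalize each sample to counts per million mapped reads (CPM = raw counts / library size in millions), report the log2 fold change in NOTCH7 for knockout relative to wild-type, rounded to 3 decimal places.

0.769

CPM(wild-type) = 31712 / 38.22 = 829.7227
CPM(knockout) = 75100 / 53.12 = 1413.7801
Fold change = 1413.7801 / 829.7227 = 1.70392
log2(1.70392) = 0.7689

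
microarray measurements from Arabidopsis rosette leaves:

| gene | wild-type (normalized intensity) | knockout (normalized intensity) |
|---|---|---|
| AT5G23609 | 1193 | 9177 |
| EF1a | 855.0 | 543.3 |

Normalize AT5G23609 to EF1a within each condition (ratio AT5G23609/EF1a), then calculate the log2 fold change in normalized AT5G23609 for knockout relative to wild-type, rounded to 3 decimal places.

3.598

AT5G23609/EF1a (wild-type) = 1193 / 855.0 = 1.3953
AT5G23609/EF1a (knockout) = 9177 / 543.3 = 16.891
Fold change = 16.891 / 1.3953 = 12.1056
log2(12.1056) = 3.5976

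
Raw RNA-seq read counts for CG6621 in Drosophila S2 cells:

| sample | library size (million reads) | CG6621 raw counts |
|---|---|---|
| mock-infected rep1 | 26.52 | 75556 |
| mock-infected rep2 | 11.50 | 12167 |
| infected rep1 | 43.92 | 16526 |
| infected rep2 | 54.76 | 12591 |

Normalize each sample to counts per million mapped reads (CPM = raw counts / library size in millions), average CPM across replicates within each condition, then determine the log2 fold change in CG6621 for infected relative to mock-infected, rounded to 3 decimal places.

-2.688

CPM(mock-infected rep1) = 75556 / 26.52 = 2849.0196
CPM(mock-infected rep2) = 12167 / 11.50 = 1058.0000
CPM(infected rep1) = 16526 / 43.92 = 376.2750
CPM(infected rep2) = 12591 / 54.76 = 229.9306
mean CPM(mock-infected) = 1953.5098; mean CPM(infected) = 303.1028
Fold change = 303.1028 / 1953.5098 = 0.15516
log2(0.15516) = -2.6882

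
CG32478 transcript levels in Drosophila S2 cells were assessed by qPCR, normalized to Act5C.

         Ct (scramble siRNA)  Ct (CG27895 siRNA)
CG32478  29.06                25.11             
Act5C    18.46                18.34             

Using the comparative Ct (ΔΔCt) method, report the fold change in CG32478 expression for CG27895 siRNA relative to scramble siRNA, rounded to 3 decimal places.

ΔCt(scramble siRNA) = 29.060 − 18.460 = 10.600
ΔCt(CG27895 siRNA) = 25.110 − 18.340 = 6.770
ΔΔCt = 6.770 − 10.600 = -3.830
Fold change = 2^(−(-3.830)) = 2^3.830 = 14.2215

14.221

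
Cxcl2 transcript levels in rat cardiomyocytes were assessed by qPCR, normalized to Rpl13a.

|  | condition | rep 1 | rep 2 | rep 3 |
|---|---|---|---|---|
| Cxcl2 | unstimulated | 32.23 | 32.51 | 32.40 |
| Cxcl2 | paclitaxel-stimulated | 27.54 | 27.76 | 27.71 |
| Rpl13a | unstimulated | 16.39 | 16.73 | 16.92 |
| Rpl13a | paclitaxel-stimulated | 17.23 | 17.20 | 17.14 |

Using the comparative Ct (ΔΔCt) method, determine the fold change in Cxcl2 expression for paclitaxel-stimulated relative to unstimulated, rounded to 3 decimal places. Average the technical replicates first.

37.271

Mean Ct: Cxcl2 unstimulated 32.380; Cxcl2 paclitaxel-stimulated 27.670; Rpl13a unstimulated 16.680; Rpl13a paclitaxel-stimulated 17.190
ΔCt(unstimulated) = 32.380 − 16.680 = 15.700
ΔCt(paclitaxel-stimulated) = 27.670 − 17.190 = 10.480
ΔΔCt = 10.480 − 15.700 = -5.220
Fold change = 2^(−(-5.220)) = 2^5.220 = 37.2715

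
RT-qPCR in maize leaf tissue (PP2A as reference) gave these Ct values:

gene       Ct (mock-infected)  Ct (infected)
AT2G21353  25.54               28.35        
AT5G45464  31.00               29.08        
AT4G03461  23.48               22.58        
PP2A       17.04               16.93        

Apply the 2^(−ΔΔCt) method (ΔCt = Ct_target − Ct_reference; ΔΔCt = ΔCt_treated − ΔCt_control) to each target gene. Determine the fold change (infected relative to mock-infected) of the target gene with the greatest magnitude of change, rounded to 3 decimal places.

AT2G21353: ΔΔCt = (28.35−16.93) − (25.54−17.04) = 11.42 − 8.50 = 2.92; fold change = 2^-2.92 = 0.132
AT5G45464: ΔΔCt = (29.08−16.93) − (31.00−17.04) = 12.15 − 13.96 = -1.81; fold change = 2^1.81 = 3.506
AT4G03461: ΔΔCt = (22.58−16.93) − (23.48−17.04) = 5.65 − 6.44 = -0.79; fold change = 2^0.79 = 1.729
AT2G21353 has the largest |ΔΔCt| = 2.92.

0.132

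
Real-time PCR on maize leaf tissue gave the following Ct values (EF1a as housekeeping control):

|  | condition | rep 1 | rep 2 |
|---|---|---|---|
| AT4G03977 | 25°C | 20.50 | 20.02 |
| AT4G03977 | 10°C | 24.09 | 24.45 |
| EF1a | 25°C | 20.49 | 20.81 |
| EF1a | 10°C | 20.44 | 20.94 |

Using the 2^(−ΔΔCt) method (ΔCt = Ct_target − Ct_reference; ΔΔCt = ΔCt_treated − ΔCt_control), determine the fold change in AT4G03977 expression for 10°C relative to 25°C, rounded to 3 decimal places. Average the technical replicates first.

Mean Ct: AT4G03977 25°C 20.260; AT4G03977 10°C 24.270; EF1a 25°C 20.650; EF1a 10°C 20.690
ΔCt(25°C) = 20.260 − 20.650 = -0.390
ΔCt(10°C) = 24.270 − 20.690 = 3.580
ΔΔCt = 3.580 − (-0.390) = 3.970
Fold change = 2^(−3.970) = 0.0638

0.064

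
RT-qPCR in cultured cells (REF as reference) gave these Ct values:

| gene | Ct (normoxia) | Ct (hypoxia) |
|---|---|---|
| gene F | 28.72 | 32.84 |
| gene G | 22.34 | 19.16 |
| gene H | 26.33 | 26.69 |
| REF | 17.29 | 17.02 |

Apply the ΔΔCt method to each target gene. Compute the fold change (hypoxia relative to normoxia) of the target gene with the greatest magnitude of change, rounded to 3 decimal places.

0.048

gene F: ΔΔCt = (32.84−17.02) − (28.72−17.29) = 15.82 − 11.43 = 4.39; fold change = 2^-4.39 = 0.048
gene G: ΔΔCt = (19.16−17.02) − (22.34−17.29) = 2.14 − 5.05 = -2.91; fold change = 2^2.91 = 7.516
gene H: ΔΔCt = (26.69−17.02) − (26.33−17.29) = 9.67 − 9.04 = 0.63; fold change = 2^-0.63 = 0.646
gene F has the largest |ΔΔCt| = 4.39.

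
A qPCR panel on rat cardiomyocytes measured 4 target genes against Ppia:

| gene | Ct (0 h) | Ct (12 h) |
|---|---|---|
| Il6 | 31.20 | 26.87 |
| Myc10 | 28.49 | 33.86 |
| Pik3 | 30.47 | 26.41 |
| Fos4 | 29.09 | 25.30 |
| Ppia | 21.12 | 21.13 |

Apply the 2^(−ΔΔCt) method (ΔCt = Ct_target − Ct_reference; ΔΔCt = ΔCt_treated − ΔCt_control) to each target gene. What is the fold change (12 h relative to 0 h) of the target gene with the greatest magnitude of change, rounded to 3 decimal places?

0.024

Il6: ΔΔCt = (26.87−21.13) − (31.20−21.12) = 5.74 − 10.08 = -4.34; fold change = 2^4.34 = 20.252
Myc10: ΔΔCt = (33.86−21.13) − (28.49−21.12) = 12.73 − 7.37 = 5.36; fold change = 2^-5.36 = 0.024
Pik3: ΔΔCt = (26.41−21.13) − (30.47−21.12) = 5.28 − 9.35 = -4.07; fold change = 2^4.07 = 16.795
Fos4: ΔΔCt = (25.30−21.13) − (29.09−21.12) = 4.17 − 7.97 = -3.80; fold change = 2^3.80 = 13.929
Myc10 has the largest |ΔΔCt| = 5.36.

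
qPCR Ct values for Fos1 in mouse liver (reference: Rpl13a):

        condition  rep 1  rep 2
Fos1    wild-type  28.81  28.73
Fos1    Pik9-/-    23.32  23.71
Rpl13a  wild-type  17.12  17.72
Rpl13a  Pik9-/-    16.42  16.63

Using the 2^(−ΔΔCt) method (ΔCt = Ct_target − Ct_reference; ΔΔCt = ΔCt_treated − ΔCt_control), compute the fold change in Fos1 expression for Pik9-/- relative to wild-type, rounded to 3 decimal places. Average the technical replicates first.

20.535

Mean Ct: Fos1 wild-type 28.770; Fos1 Pik9-/- 23.515; Rpl13a wild-type 17.420; Rpl13a Pik9-/- 16.525
ΔCt(wild-type) = 28.770 − 17.420 = 11.350
ΔCt(Pik9-/-) = 23.515 − 16.525 = 6.990
ΔΔCt = 6.990 − 11.350 = -4.360
Fold change = 2^(−(-4.360)) = 2^4.360 = 20.5348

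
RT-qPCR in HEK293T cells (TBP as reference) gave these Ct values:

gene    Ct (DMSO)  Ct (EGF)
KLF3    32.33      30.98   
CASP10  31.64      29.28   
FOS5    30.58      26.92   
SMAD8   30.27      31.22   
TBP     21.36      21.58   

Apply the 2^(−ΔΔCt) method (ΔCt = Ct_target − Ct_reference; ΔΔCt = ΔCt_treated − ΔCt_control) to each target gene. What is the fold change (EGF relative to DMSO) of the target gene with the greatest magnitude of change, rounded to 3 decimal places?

KLF3: ΔΔCt = (30.98−21.58) − (32.33−21.36) = 9.40 − 10.97 = -1.57; fold change = 2^1.57 = 2.969
CASP10: ΔΔCt = (29.28−21.58) − (31.64−21.36) = 7.70 − 10.28 = -2.58; fold change = 2^2.58 = 5.979
FOS5: ΔΔCt = (26.92−21.58) − (30.58−21.36) = 5.34 − 9.22 = -3.88; fold change = 2^3.88 = 14.723
SMAD8: ΔΔCt = (31.22−21.58) − (30.27−21.36) = 9.64 − 8.91 = 0.73; fold change = 2^-0.73 = 0.603
FOS5 has the largest |ΔΔCt| = 3.88.

14.723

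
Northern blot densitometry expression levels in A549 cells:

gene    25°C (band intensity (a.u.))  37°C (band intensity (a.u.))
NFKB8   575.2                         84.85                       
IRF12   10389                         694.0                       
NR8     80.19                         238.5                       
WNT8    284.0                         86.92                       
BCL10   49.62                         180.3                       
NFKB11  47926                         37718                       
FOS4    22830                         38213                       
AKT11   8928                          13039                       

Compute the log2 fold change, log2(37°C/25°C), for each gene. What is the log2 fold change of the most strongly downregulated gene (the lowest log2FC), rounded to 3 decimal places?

log2(84.85/575.2) = -2.761  (NFKB8)
log2(694.0/10389) = -3.904  (IRF12)
log2(238.5/80.19) = 1.572  (NR8)
log2(86.92/284.0) = -1.708  (WNT8)
log2(180.3/49.62) = 1.861  (BCL10)
log2(37718/47926) = -0.346  (NFKB11)
log2(38213/22830) = 0.743  (FOS4)
log2(13039/8928) = 0.546  (AKT11)
IRF12 is most strongly downregulated.

-3.904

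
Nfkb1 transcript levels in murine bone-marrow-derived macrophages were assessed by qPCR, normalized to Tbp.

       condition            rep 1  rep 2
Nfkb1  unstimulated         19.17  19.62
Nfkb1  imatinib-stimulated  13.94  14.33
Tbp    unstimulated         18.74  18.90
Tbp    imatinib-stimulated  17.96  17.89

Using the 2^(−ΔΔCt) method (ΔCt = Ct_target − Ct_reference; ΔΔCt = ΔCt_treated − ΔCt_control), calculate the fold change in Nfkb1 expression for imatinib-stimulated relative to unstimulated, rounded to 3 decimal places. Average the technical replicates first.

Mean Ct: Nfkb1 unstimulated 19.395; Nfkb1 imatinib-stimulated 14.135; Tbp unstimulated 18.820; Tbp imatinib-stimulated 17.925
ΔCt(unstimulated) = 19.395 − 18.820 = 0.575
ΔCt(imatinib-stimulated) = 14.135 − 17.925 = -3.790
ΔΔCt = -3.790 − 0.575 = -4.365
Fold change = 2^(−(-4.365)) = 2^4.365 = 20.6061

20.606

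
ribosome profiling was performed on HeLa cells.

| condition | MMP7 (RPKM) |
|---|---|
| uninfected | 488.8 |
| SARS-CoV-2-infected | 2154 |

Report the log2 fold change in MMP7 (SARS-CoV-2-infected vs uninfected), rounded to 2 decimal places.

2.14

Fold change = 2154 / 488.8 = 4.4067
log2(4.4067) = 2.140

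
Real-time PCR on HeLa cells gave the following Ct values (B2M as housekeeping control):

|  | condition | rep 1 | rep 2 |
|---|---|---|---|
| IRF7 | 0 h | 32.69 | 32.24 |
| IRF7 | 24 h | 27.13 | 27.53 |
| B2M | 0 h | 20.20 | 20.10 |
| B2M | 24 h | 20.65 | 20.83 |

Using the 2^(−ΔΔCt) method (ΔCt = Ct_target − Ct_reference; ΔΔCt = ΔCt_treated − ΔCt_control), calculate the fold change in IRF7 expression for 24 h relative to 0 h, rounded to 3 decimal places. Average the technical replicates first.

Mean Ct: IRF7 0 h 32.465; IRF7 24 h 27.330; B2M 0 h 20.150; B2M 24 h 20.740
ΔCt(0 h) = 32.465 − 20.150 = 12.315
ΔCt(24 h) = 27.330 − 20.740 = 6.590
ΔΔCt = 6.590 − 12.315 = -5.725
Fold change = 2^(−(-5.725)) = 2^5.725 = 52.8928

52.893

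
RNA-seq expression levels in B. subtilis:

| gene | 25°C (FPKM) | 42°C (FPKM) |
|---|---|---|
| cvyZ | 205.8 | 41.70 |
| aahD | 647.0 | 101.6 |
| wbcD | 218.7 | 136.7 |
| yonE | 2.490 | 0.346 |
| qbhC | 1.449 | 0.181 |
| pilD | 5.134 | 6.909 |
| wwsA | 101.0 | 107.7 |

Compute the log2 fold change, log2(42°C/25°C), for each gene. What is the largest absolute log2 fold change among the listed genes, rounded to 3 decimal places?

3.001

log2(41.70/205.8) = -2.303  (cvyZ)
log2(101.6/647.0) = -2.671  (aahD)
log2(136.7/218.7) = -0.678  (wbcD)
log2(0.346/2.490) = -2.847  (yonE)
log2(0.181/1.449) = -3.001  (qbhC)
log2(6.909/5.134) = 0.428  (pilD)
log2(107.7/101.0) = 0.093  (wwsA)
The largest magnitude belongs to qbhC.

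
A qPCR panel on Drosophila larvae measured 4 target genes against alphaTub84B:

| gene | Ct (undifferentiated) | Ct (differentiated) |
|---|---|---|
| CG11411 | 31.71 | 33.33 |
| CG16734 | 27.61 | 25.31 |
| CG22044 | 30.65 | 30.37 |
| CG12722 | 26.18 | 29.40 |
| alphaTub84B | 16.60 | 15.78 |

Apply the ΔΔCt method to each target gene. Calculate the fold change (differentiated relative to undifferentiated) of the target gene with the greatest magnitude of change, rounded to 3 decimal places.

CG11411: ΔΔCt = (33.33−15.78) − (31.71−16.60) = 17.55 − 15.11 = 2.44; fold change = 2^-2.44 = 0.184
CG16734: ΔΔCt = (25.31−15.78) − (27.61−16.60) = 9.53 − 11.01 = -1.48; fold change = 2^1.48 = 2.789
CG22044: ΔΔCt = (30.37−15.78) − (30.65−16.60) = 14.59 − 14.05 = 0.54; fold change = 2^-0.54 = 0.688
CG12722: ΔΔCt = (29.40−15.78) − (26.18−16.60) = 13.62 − 9.58 = 4.04; fold change = 2^-4.04 = 0.061
CG12722 has the largest |ΔΔCt| = 4.04.

0.061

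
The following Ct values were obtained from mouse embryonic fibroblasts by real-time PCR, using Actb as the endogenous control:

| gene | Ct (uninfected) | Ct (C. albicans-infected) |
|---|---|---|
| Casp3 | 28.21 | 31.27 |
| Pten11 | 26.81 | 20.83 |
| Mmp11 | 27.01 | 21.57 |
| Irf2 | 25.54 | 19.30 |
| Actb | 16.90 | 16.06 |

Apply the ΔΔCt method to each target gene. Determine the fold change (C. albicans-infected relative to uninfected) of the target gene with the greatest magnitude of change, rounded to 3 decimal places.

Casp3: ΔΔCt = (31.27−16.06) − (28.21−16.90) = 15.21 − 11.31 = 3.90; fold change = 2^-3.90 = 0.067
Pten11: ΔΔCt = (20.83−16.06) − (26.81−16.90) = 4.77 − 9.91 = -5.14; fold change = 2^5.14 = 35.261
Mmp11: ΔΔCt = (21.57−16.06) − (27.01−16.90) = 5.51 − 10.11 = -4.60; fold change = 2^4.60 = 24.251
Irf2: ΔΔCt = (19.30−16.06) − (25.54−16.90) = 3.24 − 8.64 = -5.40; fold change = 2^5.40 = 42.224
Irf2 has the largest |ΔΔCt| = 5.40.

42.224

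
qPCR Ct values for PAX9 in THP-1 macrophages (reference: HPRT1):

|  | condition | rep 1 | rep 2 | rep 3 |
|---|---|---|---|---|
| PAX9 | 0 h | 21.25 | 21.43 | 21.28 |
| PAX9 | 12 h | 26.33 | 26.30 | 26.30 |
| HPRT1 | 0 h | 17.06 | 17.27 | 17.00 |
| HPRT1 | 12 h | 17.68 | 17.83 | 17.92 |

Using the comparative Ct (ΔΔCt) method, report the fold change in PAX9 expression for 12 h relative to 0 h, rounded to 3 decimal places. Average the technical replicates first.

0.051

Mean Ct: PAX9 0 h 21.320; PAX9 12 h 26.310; HPRT1 0 h 17.110; HPRT1 12 h 17.810
ΔCt(0 h) = 21.320 − 17.110 = 4.210
ΔCt(12 h) = 26.310 − 17.810 = 8.500
ΔΔCt = 8.500 − 4.210 = 4.290
Fold change = 2^(−4.290) = 0.0511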